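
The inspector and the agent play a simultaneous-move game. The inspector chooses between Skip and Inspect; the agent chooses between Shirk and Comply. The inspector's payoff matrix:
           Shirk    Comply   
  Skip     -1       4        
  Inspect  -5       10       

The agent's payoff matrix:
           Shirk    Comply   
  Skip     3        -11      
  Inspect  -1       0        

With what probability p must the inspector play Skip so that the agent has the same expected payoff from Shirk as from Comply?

Set the agent's expected payoff from Shirk equal to that from Comply:
  the agent's payoff to Shirk: p·3 + (1−p)·(-1) = 4p - 1
  the agent's payoff to Comply: p·(-11) + (1−p)·0 = -11p
  4p - 1 = -11p  ⇒  15p = 1  ⇒  p = 1/15.

p = 1/15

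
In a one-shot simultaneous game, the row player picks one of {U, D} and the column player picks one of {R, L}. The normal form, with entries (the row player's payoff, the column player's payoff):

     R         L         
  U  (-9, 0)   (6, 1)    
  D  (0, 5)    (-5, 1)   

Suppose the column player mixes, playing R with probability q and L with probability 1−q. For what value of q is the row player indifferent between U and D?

q = 11/20

The column player's mix must leave the row player indifferent between U and D.
  the row player's payoff to U: q·(-9) + (1−q)·6 = -15q + 6
  the row player's payoff to D: q·0 + (1−q)·(-5) = 5q - 5
  -15q + 6 = 5q - 5  ⇒  -20q = -11  ⇒  q = 11/20.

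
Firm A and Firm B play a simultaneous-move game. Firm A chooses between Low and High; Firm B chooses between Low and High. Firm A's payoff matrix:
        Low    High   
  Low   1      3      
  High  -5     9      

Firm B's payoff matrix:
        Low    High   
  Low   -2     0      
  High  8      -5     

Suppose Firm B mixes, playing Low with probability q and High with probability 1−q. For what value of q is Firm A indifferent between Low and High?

q = 1/2

Set Firm A's expected payoff from Low equal to that from High:
  Firm A's expected payoff from Low: q·1 + (1−q)·3 = -2q + 3
  Firm A's expected payoff from High: q·(-5) + (1−q)·9 = -14q + 9
  -2q + 3 = -14q + 9  ⇒  12q = 6  ⇒  q = 1/2.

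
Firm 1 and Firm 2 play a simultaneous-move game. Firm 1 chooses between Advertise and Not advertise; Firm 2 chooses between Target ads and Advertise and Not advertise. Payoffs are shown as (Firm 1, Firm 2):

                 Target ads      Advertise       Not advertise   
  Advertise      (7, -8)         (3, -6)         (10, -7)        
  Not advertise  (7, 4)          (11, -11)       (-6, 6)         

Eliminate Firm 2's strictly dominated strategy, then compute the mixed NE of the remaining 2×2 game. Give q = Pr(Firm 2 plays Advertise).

Firm 2's strategy Target ads is strictly dominated by Not advertise: -7 > -8 and 6 > 4. Eliminate Target ads.
Firm 1's indifference between Advertise and Not advertise determines Firm 2's mixing probability q:
  Firm 1's expected payoff from Advertise: q·3 + (1−q)·10 = -7q + 10
  Firm 1's expected payoff from Not advertise: q·11 + (1−q)·(-6) = 17q - 6
  -7q + 10 = 17q - 6  ⇒  -24q = -16  ⇒  q = 2/3.

q = 2/3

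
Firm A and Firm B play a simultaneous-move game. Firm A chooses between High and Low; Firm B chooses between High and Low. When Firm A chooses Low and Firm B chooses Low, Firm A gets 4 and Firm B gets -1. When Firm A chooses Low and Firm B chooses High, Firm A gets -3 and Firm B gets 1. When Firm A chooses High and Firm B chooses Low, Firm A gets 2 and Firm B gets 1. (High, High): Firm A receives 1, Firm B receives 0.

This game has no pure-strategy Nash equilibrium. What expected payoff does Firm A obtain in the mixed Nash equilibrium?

5/3

Firm A's indifference between High and Low determines Firm B's mixing probability q:
  Firm A's payoff from High: q·1 + (1−q)·2 = -q + 2
  Firm A's payoff from Low: q·(-3) + (1−q)·4 = -7q + 4
  -q + 2 = -7q + 4  ⇒  6q = 2  ⇒  q = 1/3.
At equilibrium Firm A is indifferent across rows, so Firm A's payoff equals the payoff from High: (1/3)·1 + (2/3)·2 = 5/3.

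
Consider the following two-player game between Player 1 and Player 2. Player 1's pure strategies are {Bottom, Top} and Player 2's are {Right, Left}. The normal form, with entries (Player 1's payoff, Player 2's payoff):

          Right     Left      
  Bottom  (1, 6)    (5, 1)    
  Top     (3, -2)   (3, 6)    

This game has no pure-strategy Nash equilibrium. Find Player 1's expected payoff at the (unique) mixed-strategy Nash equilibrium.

Player 1's indifference between Bottom and Top determines Player 2's mixing probability q:
  Player 1's payoff to Bottom: q·1 + (1−q)·5 = -4q + 5
  Player 1's payoff to Top: q·3 + (1−q)·3 = 3
  -4q + 5 = 3  ⇒  -4q = -2  ⇒  q = 1/2.
At equilibrium Player 1 is indifferent across rows, so Player 1's payoff equals the payoff from Bottom: (1/2)·1 + (1/2)·5 = 3.

3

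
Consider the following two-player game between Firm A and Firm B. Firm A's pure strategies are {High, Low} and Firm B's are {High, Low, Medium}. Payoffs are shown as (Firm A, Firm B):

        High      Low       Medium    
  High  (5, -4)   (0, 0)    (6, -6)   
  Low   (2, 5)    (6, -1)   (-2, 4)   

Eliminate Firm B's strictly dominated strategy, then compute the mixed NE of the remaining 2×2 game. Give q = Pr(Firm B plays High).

q = 2/3

Firm B's strategy Medium is strictly dominated by High: -4 > -6 and 5 > 4. Eliminate Medium.
In a mixed equilibrium Firm A is indifferent between High and Low; this condition fixes q.
  Firm A's payoff to High: q·5 + (1−q)·0 = 5q
  Firm A's payoff to Low: q·2 + (1−q)·6 = -4q + 6
  5q = -4q + 6  ⇒  9q = 6  ⇒  q = 2/3.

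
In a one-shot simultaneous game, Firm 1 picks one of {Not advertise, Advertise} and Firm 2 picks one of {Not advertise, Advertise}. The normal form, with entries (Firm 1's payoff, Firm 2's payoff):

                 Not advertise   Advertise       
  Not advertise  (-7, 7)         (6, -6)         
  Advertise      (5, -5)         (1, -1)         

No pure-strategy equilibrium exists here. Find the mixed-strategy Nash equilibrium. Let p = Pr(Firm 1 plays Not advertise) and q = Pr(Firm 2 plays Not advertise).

In a mixed equilibrium Firm 2 is indifferent between Not advertise and Advertise; this condition fixes p.
  Firm 2's payoff to Not advertise: p·7 + (1−p)·(-5) = 12p - 5
  Firm 2's payoff to Advertise: p·(-6) + (1−p)·(-1) = -5p - 1
  12p - 5 = -5p - 1  ⇒  17p = 4  ⇒  p = 4/17.
Set Firm 1's expected payoff from Not advertise equal to that from Advertise:
  Firm 1's payoff from Not advertise: q·(-7) + (1−q)·6 = -13q + 6
  Firm 1's payoff from Advertise: q·5 + (1−q)·1 = 4q + 1
  -13q + 6 = 4q + 1  ⇒  -17q = -5  ⇒  q = 5/17.

p = 4/17, q = 5/17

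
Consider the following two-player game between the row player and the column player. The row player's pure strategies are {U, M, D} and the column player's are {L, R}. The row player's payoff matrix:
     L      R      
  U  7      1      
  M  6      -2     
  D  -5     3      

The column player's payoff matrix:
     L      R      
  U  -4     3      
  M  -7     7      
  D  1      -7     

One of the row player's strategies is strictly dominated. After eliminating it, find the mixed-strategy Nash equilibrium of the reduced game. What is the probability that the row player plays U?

The row player's strategy M is strictly dominated by U: 7 > 6 and 1 > -2. Eliminate M.
The column player's indifference between L and R determines the row player's mixing probability p:
  the column player's payoff to L: p·(-4) + (1−p)·1 = -5p + 1
  the column player's payoff to R: p·3 + (1−p)·(-7) = 10p - 7
  -5p + 1 = 10p - 7  ⇒  -15p = -8  ⇒  p = 8/15.

p = 8/15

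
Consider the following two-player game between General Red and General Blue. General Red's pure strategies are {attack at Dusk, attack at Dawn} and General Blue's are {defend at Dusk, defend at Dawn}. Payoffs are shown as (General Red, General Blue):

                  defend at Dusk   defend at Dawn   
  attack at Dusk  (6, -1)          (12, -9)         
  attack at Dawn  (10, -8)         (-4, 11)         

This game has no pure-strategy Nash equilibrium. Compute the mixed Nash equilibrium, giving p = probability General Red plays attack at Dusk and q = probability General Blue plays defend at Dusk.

p = 19/27, q = 4/5

General Red's mix must leave General Blue indifferent between defend at Dusk and defend at Dawn.
  General Blue's expected payoff from defend at Dusk: p·(-1) + (1−p)·(-8) = 7p - 8
  General Blue's expected payoff from defend at Dawn: p·(-9) + (1−p)·11 = -20p + 11
  7p - 8 = -20p + 11  ⇒  27p = 19  ⇒  p = 19/27.
General Blue's mix must leave General Red indifferent between attack at Dusk and attack at Dawn.
  General Red's payoff from attack at Dusk: q·6 + (1−q)·12 = -6q + 12
  General Red's payoff from attack at Dawn: q·10 + (1−q)·(-4) = 14q - 4
  -6q + 12 = 14q - 4  ⇒  -20q = -16  ⇒  q = 4/5.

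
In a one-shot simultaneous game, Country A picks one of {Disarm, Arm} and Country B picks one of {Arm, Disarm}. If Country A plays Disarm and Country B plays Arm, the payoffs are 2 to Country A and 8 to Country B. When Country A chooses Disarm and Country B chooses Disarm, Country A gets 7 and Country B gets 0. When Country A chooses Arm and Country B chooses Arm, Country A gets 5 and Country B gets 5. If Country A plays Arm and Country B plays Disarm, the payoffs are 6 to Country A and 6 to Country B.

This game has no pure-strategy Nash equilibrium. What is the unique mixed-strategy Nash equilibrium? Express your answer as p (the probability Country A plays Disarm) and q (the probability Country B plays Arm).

p = 1/9, q = 1/4

Country A's mix must leave Country B indifferent between Arm and Disarm.
  Country B's payoff from Arm: p·8 + (1−p)·5 = 3p + 5
  Country B's payoff from Disarm: p·0 + (1−p)·6 = -6p + 6
  3p + 5 = -6p + 6  ⇒  9p = 1  ⇒  p = 1/9.
For Country A to be willing to mix, Country A must be indifferent between Disarm and Arm, which pins down Country B's mix.
  Country A's payoff from Disarm: q·2 + (1−q)·7 = -5q + 7
  Country A's payoff from Arm: q·5 + (1−q)·6 = -q + 6
  -5q + 7 = -q + 6  ⇒  -4q = -1  ⇒  q = 1/4.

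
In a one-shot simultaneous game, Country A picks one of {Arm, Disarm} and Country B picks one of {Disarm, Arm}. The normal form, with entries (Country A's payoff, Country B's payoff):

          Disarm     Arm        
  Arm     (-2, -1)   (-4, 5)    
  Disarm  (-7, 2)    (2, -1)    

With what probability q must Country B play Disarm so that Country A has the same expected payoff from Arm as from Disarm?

Set Country A's expected payoff from Arm equal to that from Disarm:
  Country A's payoff from Arm: q·(-2) + (1−q)·(-4) = 2q - 4
  Country A's payoff from Disarm: q·(-7) + (1−q)·2 = -9q + 2
  2q - 4 = -9q + 2  ⇒  11q = 6  ⇒  q = 6/11.

q = 6/11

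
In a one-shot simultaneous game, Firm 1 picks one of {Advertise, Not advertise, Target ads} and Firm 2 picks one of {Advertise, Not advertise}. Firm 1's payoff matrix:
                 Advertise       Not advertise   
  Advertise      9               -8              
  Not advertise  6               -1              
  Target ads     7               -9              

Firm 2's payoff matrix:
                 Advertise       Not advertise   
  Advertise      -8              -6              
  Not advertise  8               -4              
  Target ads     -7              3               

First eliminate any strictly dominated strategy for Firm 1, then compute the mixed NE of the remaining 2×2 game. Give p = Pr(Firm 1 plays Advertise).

p = 6/7

Firm 1's strategy Target ads is strictly dominated by Advertise: 9 > 7 and -8 > -9. Eliminate Target ads.
In a mixed equilibrium Firm 2 is indifferent between Advertise and Not advertise; this condition fixes p.
  Firm 2's payoff to Advertise: p·(-8) + (1−p)·8 = -16p + 8
  Firm 2's payoff to Not advertise: p·(-6) + (1−p)·(-4) = -2p - 4
  -16p + 8 = -2p - 4  ⇒  -14p = -12  ⇒  p = 6/7.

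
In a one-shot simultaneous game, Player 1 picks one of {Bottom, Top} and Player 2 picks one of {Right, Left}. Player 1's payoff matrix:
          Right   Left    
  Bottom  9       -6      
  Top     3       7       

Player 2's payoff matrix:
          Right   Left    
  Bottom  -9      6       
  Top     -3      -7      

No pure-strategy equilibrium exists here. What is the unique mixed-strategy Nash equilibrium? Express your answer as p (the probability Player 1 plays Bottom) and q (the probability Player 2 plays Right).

p = 4/19, q = 13/19

In a mixed equilibrium Player 2 is indifferent between Right and Left; this condition fixes p.
  Player 2's payoff to Right: p·(-9) + (1−p)·(-3) = -6p - 3
  Player 2's payoff to Left: p·6 + (1−p)·(-7) = 13p - 7
  -6p - 3 = 13p - 7  ⇒  -19p = -4  ⇒  p = 4/19.
For Player 1 to be willing to mix, Player 1 must be indifferent between Bottom and Top, which pins down Player 2's mix.
  Player 1's expected payoff from Bottom: q·9 + (1−q)·(-6) = 15q - 6
  Player 1's expected payoff from Top: q·3 + (1−q)·7 = -4q + 7
  15q - 6 = -4q + 7  ⇒  19q = 13  ⇒  q = 13/19.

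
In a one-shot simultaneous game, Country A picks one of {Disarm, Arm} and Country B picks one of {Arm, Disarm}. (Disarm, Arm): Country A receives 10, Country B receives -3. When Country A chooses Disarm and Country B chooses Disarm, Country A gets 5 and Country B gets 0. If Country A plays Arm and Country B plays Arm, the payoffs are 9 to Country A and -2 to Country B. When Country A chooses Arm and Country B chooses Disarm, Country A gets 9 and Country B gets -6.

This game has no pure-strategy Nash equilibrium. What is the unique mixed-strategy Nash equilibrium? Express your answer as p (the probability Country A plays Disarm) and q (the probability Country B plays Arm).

p = 4/7, q = 4/5

For Country B to be willing to mix, Country B must be indifferent between Arm and Disarm, which pins down Country A's mix.
  Country B's payoff from Arm: p·(-3) + (1−p)·(-2) = -p - 2
  Country B's payoff from Disarm: p·0 + (1−p)·(-6) = 6p - 6
  -p - 2 = 6p - 6  ⇒  -7p = -4  ⇒  p = 4/7.
In a mixed equilibrium Country A is indifferent between Disarm and Arm; this condition fixes q.
  Country A's payoff from Disarm: q·10 + (1−q)·5 = 5q + 5
  Country A's payoff from Arm: q·9 + (1−q)·9 = 9
  5q + 5 = 9  ⇒  5q = 4  ⇒  q = 4/5.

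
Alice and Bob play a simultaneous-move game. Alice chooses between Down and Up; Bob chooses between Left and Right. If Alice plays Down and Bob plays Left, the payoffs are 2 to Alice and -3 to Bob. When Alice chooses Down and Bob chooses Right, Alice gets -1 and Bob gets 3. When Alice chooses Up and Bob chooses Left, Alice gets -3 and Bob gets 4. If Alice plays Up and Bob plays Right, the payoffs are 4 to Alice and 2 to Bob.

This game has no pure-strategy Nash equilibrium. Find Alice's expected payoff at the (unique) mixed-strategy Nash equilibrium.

Set Alice's expected payoff from Down equal to that from Up:
  Alice's payoff from Down: q·2 + (1−q)·(-1) = 3q - 1
  Alice's payoff from Up: q·(-3) + (1−q)·4 = -7q + 4
  3q - 1 = -7q + 4  ⇒  10q = 5  ⇒  q = 1/2.
At equilibrium Alice is indifferent across rows, so Alice's payoff equals the payoff from Down: (1/2)·2 + (1/2)·(-1) = 1/2.

1/2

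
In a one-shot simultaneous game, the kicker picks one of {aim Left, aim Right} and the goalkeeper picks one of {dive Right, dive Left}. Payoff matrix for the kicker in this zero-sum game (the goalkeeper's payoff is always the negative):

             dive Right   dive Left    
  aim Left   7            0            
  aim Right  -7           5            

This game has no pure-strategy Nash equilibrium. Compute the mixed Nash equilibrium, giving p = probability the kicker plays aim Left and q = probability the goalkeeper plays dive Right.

Set the goalkeeper's expected payoff from dive Right equal to that from dive Left:
  the goalkeeper's expected payoff from dive Right: p·(-7) + (1−p)·7 = -14p + 7
  the goalkeeper's expected payoff from dive Left: p·0 + (1−p)·(-5) = 5p - 5
  -14p + 7 = 5p - 5  ⇒  -19p = -12  ⇒  p = 12/19.
The goalkeeper's mix must leave the kicker indifferent between aim Left and aim Right.
  the kicker's payoff from aim Left: q·7 + (1−q)·0 = 7q
  the kicker's payoff from aim Right: q·(-7) + (1−q)·5 = -12q + 5
  7q = -12q + 5  ⇒  19q = 5  ⇒  q = 5/19.

p = 12/19, q = 5/19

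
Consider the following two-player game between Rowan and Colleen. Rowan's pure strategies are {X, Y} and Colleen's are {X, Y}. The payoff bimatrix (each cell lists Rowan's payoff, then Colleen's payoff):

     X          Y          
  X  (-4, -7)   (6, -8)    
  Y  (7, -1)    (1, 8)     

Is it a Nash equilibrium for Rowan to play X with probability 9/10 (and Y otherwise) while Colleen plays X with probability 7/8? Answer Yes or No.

No

Given Colleen's mix q = 7/8, Rowan's payoff from X is -11/4 but from Y is 25/4. Rowan strictly prefers Y, so Rowan would not mix.
So the proposed profile is not a Nash equilibrium.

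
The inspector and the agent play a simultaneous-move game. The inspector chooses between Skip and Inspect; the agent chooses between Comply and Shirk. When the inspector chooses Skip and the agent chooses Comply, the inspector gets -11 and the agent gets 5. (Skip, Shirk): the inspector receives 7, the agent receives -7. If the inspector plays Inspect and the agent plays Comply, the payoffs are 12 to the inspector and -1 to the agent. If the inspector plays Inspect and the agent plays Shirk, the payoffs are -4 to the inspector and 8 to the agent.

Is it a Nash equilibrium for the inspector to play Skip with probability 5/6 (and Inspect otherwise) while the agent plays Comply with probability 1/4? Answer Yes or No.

Given the inspector's mix p = 5/6, the agent's payoff from Comply is 4 but from Shirk is -9/2. The agent strictly prefers Comply, so the agent would not mix.
So the proposed profile is not a Nash equilibrium.

No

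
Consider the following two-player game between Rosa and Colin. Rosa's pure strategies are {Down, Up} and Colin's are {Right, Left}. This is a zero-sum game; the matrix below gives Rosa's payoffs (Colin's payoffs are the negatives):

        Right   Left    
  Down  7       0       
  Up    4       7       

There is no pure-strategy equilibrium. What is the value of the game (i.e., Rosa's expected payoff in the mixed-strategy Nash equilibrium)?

In a mixed equilibrium Rosa is indifferent between Down and Up; this condition fixes q.
  Rosa's payoff from Down: q·7 + (1−q)·0 = 7q
  Rosa's payoff from Up: q·4 + (1−q)·7 = -3q + 7
  7q = -3q + 7  ⇒  10q = 7  ⇒  q = 7/10.
The value is Rosa's expected payoff against this mix (using Down): (7/10)·7 + (3/10)·0 = 49/10.

v = 49/10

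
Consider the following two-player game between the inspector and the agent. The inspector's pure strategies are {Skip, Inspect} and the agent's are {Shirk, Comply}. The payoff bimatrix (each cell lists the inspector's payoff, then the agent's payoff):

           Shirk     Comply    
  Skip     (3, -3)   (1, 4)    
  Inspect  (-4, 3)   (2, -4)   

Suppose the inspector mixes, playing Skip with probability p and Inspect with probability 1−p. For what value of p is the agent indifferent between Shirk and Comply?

Set the agent's expected payoff from Shirk equal to that from Comply:
  the agent's payoff from Shirk: p·(-3) + (1−p)·3 = -6p + 3
  the agent's payoff from Comply: p·4 + (1−p)·(-4) = 8p - 4
  -6p + 3 = 8p - 4  ⇒  -14p = -7  ⇒  p = 1/2.

p = 1/2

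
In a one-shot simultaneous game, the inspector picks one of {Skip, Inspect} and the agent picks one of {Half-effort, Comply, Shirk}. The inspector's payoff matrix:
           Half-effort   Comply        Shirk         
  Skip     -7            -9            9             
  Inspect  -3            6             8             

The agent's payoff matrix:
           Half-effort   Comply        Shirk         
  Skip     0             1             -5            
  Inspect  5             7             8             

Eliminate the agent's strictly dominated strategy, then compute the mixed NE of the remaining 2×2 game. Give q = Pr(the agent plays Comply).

The agent's strategy Half-effort is strictly dominated by Comply: 1 > 0 and 7 > 5. Eliminate Half-effort.
The inspector's indifference between Skip and Inspect determines the agent's mixing probability q:
  the inspector's payoff from Skip: q·(-9) + (1−q)·9 = -18q + 9
  the inspector's payoff from Inspect: q·6 + (1−q)·8 = -2q + 8
  -18q + 9 = -2q + 8  ⇒  -16q = -1  ⇒  q = 1/16.

q = 1/16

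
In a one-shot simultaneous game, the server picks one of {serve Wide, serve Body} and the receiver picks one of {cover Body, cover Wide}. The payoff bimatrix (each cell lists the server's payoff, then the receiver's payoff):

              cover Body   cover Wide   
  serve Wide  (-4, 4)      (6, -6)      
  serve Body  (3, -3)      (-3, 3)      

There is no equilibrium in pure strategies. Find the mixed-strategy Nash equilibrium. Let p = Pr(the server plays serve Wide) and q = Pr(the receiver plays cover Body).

Set the receiver's expected payoff from cover Body equal to that from cover Wide:
  the receiver's payoff to cover Body: p·4 + (1−p)·(-3) = 7p - 3
  the receiver's payoff to cover Wide: p·(-6) + (1−p)·3 = -9p + 3
  7p - 3 = -9p + 3  ⇒  16p = 6  ⇒  p = 3/8.
In a mixed equilibrium the server is indifferent between serve Wide and serve Body; this condition fixes q.
  the server's payoff to serve Wide: q·(-4) + (1−q)·6 = -10q + 6
  the server's payoff to serve Body: q·3 + (1−q)·(-3) = 6q - 3
  -10q + 6 = 6q - 3  ⇒  -16q = -9  ⇒  q = 9/16.

p = 3/8, q = 9/16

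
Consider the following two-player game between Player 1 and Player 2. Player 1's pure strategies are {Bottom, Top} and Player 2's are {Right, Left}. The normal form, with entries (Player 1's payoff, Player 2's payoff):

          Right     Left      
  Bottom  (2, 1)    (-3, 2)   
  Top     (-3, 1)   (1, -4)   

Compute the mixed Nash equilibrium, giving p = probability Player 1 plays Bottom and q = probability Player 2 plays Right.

In a mixed equilibrium Player 2 is indifferent between Right and Left; this condition fixes p.
  Player 2's expected payoff from Right: p·1 + (1−p)·1 = 1
  Player 2's expected payoff from Left: p·2 + (1−p)·(-4) = 6p - 4
  1 = 6p - 4  ⇒  -6p = -5  ⇒  p = 5/6.
Player 2's mix must leave Player 1 indifferent between Bottom and Top.
  Player 1's payoff from Bottom: q·2 + (1−q)·(-3) = 5q - 3
  Player 1's payoff from Top: q·(-3) + (1−q)·1 = -4q + 1
  5q - 3 = -4q + 1  ⇒  9q = 4  ⇒  q = 4/9.

p = 5/6, q = 4/9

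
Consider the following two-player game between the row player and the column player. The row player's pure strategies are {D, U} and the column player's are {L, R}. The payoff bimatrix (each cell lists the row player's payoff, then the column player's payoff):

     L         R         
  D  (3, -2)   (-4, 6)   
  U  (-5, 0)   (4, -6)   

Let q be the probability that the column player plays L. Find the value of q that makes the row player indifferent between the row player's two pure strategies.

In a mixed equilibrium the row player is indifferent between D and U; this condition fixes q.
  the row player's payoff to D: q·3 + (1−q)·(-4) = 7q - 4
  the row player's payoff to U: q·(-5) + (1−q)·4 = -9q + 4
  7q - 4 = -9q + 4  ⇒  16q = 8  ⇒  q = 1/2.

q = 1/2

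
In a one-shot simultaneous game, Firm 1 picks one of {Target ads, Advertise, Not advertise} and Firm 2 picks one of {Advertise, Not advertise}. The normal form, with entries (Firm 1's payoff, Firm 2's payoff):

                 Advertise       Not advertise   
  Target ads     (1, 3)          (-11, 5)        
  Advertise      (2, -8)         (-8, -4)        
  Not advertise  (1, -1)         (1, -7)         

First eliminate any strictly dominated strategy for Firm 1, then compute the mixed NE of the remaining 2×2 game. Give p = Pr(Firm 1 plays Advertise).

p = 3/5

Firm 1's strategy Target ads is strictly dominated by Advertise: 2 > 1 and -8 > -11. Eliminate Target ads.
Firm 1's mix must leave Firm 2 indifferent between Advertise and Not advertise.
  Firm 2's payoff from Advertise: p·(-8) + (1−p)·(-1) = -7p - 1
  Firm 2's payoff from Not advertise: p·(-4) + (1−p)·(-7) = 3p - 7
  -7p - 1 = 3p - 7  ⇒  -10p = -6  ⇒  p = 3/5.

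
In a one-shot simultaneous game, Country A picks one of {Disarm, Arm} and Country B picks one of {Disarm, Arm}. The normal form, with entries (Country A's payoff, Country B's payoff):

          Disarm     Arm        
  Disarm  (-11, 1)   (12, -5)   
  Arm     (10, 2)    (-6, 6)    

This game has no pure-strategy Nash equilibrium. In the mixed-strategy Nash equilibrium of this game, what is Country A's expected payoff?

For Country A to be willing to mix, Country A must be indifferent between Disarm and Arm, which pins down Country B's mix.
  Country A's payoff to Disarm: q·(-11) + (1−q)·12 = -23q + 12
  Country A's payoff to Arm: q·10 + (1−q)·(-6) = 16q - 6
  -23q + 12 = 16q - 6  ⇒  -39q = -18  ⇒  q = 6/13.
At equilibrium Country A is indifferent across rows, so Country A's payoff equals the payoff from Disarm: (6/13)·(-11) + (7/13)·12 = 18/13.

18/13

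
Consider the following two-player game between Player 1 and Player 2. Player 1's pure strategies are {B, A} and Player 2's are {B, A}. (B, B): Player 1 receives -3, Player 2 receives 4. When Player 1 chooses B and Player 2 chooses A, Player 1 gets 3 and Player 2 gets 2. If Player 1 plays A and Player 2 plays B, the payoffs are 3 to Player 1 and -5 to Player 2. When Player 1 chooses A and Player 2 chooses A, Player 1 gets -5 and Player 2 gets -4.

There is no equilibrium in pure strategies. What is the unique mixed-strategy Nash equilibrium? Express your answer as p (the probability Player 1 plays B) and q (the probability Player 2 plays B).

p = 1/3, q = 4/7

In a mixed equilibrium Player 2 is indifferent between B and A; this condition fixes p.
  Player 2's expected payoff from B: p·4 + (1−p)·(-5) = 9p - 5
  Player 2's expected payoff from A: p·2 + (1−p)·(-4) = 6p - 4
  9p - 5 = 6p - 4  ⇒  3p = 1  ⇒  p = 1/3.
Player 1's indifference between B and A determines Player 2's mixing probability q:
  Player 1's payoff to B: q·(-3) + (1−q)·3 = -6q + 3
  Player 1's payoff to A: q·3 + (1−q)·(-5) = 8q - 5
  -6q + 3 = 8q - 5  ⇒  -14q = -8  ⇒  q = 4/7.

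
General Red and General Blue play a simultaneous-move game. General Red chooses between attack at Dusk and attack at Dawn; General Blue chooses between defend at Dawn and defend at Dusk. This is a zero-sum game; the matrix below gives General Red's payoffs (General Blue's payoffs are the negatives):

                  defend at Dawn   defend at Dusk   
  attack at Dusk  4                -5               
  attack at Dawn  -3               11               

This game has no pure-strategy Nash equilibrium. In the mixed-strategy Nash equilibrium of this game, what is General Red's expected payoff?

General Blue's mix must leave General Red indifferent between attack at Dusk and attack at Dawn.
  General Red's payoff to attack at Dusk: q·4 + (1−q)·(-5) = 9q - 5
  General Red's payoff to attack at Dawn: q·(-3) + (1−q)·11 = -14q + 11
  9q - 5 = -14q + 11  ⇒  23q = 16  ⇒  q = 16/23.
At equilibrium General Red is indifferent across rows, so General Red's payoff equals the payoff from attack at Dusk: (16/23)·4 + (7/23)·(-5) = 29/23.

29/23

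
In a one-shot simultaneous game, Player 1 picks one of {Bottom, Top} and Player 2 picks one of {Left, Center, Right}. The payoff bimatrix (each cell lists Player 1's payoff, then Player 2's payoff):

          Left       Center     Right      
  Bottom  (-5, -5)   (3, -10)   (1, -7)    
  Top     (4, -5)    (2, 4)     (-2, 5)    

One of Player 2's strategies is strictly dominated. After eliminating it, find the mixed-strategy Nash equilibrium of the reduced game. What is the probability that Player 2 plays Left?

q = 1/4

Player 2's strategy Center is strictly dominated by Right: -7 > -10 and 5 > 4. Eliminate Center.
Set Player 1's expected payoff from Bottom equal to that from Top:
  Player 1's payoff from Bottom: q·(-5) + (1−q)·1 = -6q + 1
  Player 1's payoff from Top: q·4 + (1−q)·(-2) = 6q - 2
  -6q + 1 = 6q - 2  ⇒  -12q = -3  ⇒  q = 1/4.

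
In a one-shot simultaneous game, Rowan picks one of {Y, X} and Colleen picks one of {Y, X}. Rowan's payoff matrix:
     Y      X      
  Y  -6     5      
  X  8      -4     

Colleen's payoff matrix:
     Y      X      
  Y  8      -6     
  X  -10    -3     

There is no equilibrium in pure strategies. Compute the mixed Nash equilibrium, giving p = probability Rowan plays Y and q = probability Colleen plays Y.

p = 1/3, q = 9/23

Rowan's mix must leave Colleen indifferent between Y and X.
  Colleen's payoff to Y: p·8 + (1−p)·(-10) = 18p - 10
  Colleen's payoff to X: p·(-6) + (1−p)·(-3) = -3p - 3
  18p - 10 = -3p - 3  ⇒  21p = 7  ⇒  p = 1/3.
Colleen's mix must leave Rowan indifferent between Y and X.
  Rowan's expected payoff from Y: q·(-6) + (1−q)·5 = -11q + 5
  Rowan's expected payoff from X: q·8 + (1−q)·(-4) = 12q - 4
  -11q + 5 = 12q - 4  ⇒  -23q = -9  ⇒  q = 9/23.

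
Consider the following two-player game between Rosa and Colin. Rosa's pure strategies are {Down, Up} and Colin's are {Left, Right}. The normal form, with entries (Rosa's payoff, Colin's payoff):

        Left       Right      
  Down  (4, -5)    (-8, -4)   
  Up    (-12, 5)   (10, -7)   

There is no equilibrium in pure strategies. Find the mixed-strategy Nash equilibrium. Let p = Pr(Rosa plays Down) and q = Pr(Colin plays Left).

In a mixed equilibrium Colin is indifferent between Left and Right; this condition fixes p.
  Colin's payoff from Left: p·(-5) + (1−p)·5 = -10p + 5
  Colin's payoff from Right: p·(-4) + (1−p)·(-7) = 3p - 7
  -10p + 5 = 3p - 7  ⇒  -13p = -12  ⇒  p = 12/13.
Colin's mix must leave Rosa indifferent between Down and Up.
  Rosa's payoff to Down: q·4 + (1−q)·(-8) = 12q - 8
  Rosa's payoff to Up: q·(-12) + (1−q)·10 = -22q + 10
  12q - 8 = -22q + 10  ⇒  34q = 18  ⇒  q = 9/17.

p = 12/13, q = 9/17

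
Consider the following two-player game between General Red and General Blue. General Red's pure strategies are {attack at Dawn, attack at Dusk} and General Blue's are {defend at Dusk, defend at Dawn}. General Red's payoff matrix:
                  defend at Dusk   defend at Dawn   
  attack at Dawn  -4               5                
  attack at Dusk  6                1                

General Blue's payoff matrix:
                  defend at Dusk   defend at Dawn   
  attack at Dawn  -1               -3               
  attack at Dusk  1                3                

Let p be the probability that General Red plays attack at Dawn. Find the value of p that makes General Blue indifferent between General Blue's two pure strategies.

General Red's mix must leave General Blue indifferent between defend at Dusk and defend at Dawn.
  General Blue's payoff from defend at Dusk: p·(-1) + (1−p)·1 = -2p + 1
  General Blue's payoff from defend at Dawn: p·(-3) + (1−p)·3 = -6p + 3
  -2p + 1 = -6p + 3  ⇒  4p = 2  ⇒  p = 1/2.

p = 1/2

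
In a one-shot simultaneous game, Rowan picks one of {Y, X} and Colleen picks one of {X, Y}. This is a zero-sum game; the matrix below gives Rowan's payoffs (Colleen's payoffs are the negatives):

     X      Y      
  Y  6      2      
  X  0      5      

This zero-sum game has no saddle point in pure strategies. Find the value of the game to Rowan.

For Rowan to be willing to mix, Rowan must be indifferent between Y and X, which pins down Colleen's mix.
  Rowan's expected payoff from Y: q·6 + (1−q)·2 = 4q + 2
  Rowan's expected payoff from X: q·0 + (1−q)·5 = -5q + 5
  4q + 2 = -5q + 5  ⇒  9q = 3  ⇒  q = 1/3.
The value is Rowan's expected payoff against this mix (using Y): (1/3)·6 + (2/3)·2 = 10/3.

v = 10/3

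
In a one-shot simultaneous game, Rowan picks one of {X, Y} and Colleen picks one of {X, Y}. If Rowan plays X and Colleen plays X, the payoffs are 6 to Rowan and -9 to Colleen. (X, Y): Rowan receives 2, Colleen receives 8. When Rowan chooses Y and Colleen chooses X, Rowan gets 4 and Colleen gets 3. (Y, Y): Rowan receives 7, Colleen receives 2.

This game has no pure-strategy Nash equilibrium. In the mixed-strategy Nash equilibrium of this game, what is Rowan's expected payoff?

Rowan's indifference between X and Y determines Colleen's mixing probability q:
  Rowan's expected payoff from X: q·6 + (1−q)·2 = 4q + 2
  Rowan's expected payoff from Y: q·4 + (1−q)·7 = -3q + 7
  4q + 2 = -3q + 7  ⇒  7q = 5  ⇒  q = 5/7.
At equilibrium Rowan is indifferent across rows, so Rowan's payoff equals the payoff from X: (5/7)·6 + (2/7)·2 = 34/7.

34/7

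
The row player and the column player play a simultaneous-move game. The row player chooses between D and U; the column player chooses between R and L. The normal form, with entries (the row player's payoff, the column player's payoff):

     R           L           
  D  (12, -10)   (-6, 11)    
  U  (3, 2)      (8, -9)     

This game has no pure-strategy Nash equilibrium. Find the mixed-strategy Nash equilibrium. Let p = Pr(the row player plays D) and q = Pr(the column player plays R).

p = 11/32, q = 14/23

The row player's mix must leave the column player indifferent between R and L.
  the column player's payoff from R: p·(-10) + (1−p)·2 = -12p + 2
  the column player's payoff from L: p·11 + (1−p)·(-9) = 20p - 9
  -12p + 2 = 20p - 9  ⇒  -32p = -11  ⇒  p = 11/32.
For the row player to be willing to mix, the row player must be indifferent between D and U, which pins down the column player's mix.
  the row player's payoff to D: q·12 + (1−q)·(-6) = 18q - 6
  the row player's payoff to U: q·3 + (1−q)·8 = -5q + 8
  18q - 6 = -5q + 8  ⇒  23q = 14  ⇒  q = 14/23.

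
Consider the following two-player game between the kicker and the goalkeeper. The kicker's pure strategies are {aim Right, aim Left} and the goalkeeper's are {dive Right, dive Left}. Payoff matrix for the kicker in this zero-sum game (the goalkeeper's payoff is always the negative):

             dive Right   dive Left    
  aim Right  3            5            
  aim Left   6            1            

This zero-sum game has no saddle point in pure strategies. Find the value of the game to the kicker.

Set the kicker's expected payoff from aim Right equal to that from aim Left:
  the kicker's expected payoff from aim Right: q·3 + (1−q)·5 = -2q + 5
  the kicker's expected payoff from aim Left: q·6 + (1−q)·1 = 5q + 1
  -2q + 5 = 5q + 1  ⇒  -7q = -4  ⇒  q = 4/7.
The value is the kicker's expected payoff against this mix (using aim Right): (4/7)·3 + (3/7)·5 = 27/7.

v = 27/7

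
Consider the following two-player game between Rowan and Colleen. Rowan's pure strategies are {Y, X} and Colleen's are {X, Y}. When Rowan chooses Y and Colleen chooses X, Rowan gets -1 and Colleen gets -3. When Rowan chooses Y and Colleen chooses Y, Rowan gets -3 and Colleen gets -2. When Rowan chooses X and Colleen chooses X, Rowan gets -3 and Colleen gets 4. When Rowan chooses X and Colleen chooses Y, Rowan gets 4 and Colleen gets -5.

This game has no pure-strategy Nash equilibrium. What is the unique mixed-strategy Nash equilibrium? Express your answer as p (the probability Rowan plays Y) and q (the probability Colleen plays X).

In a mixed equilibrium Colleen is indifferent between X and Y; this condition fixes p.
  Colleen's expected payoff from X: p·(-3) + (1−p)·4 = -7p + 4
  Colleen's expected payoff from Y: p·(-2) + (1−p)·(-5) = 3p - 5
  -7p + 4 = 3p - 5  ⇒  -10p = -9  ⇒  p = 9/10.
For Rowan to be willing to mix, Rowan must be indifferent between Y and X, which pins down Colleen's mix.
  Rowan's payoff to Y: q·(-1) + (1−q)·(-3) = 2q - 3
  Rowan's payoff to X: q·(-3) + (1−q)·4 = -7q + 4
  2q - 3 = -7q + 4  ⇒  9q = 7  ⇒  q = 7/9.

p = 9/10, q = 7/9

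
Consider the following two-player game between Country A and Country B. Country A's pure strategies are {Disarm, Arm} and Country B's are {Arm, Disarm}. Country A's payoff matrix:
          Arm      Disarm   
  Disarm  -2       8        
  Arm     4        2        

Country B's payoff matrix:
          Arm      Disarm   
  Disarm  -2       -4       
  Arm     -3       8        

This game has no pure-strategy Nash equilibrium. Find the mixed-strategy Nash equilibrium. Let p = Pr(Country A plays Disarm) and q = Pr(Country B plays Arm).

p = 11/13, q = 1/2

Set Country B's expected payoff from Arm equal to that from Disarm:
  Country B's payoff from Arm: p·(-2) + (1−p)·(-3) = p - 3
  Country B's payoff from Disarm: p·(-4) + (1−p)·8 = -12p + 8
  p - 3 = -12p + 8  ⇒  13p = 11  ⇒  p = 11/13.
In a mixed equilibrium Country A is indifferent between Disarm and Arm; this condition fixes q.
  Country A's expected payoff from Disarm: q·(-2) + (1−q)·8 = -10q + 8
  Country A's expected payoff from Arm: q·4 + (1−q)·2 = 2q + 2
  -10q + 8 = 2q + 2  ⇒  -12q = -6  ⇒  q = 1/2.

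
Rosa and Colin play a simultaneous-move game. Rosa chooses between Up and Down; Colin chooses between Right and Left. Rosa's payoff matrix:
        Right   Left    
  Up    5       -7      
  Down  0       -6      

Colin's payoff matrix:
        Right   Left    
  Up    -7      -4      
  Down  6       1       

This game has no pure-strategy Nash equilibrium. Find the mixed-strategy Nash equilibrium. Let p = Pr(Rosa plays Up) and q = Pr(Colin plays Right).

Set Colin's expected payoff from Right equal to that from Left:
  Colin's payoff to Right: p·(-7) + (1−p)·6 = -13p + 6
  Colin's payoff to Left: p·(-4) + (1−p)·1 = -5p + 1
  -13p + 6 = -5p + 1  ⇒  -8p = -5  ⇒  p = 5/8.
For Rosa to be willing to mix, Rosa must be indifferent between Up and Down, which pins down Colin's mix.
  Rosa's payoff to Up: q·5 + (1−q)·(-7) = 12q - 7
  Rosa's payoff to Down: q·0 + (1−q)·(-6) = 6q - 6
  12q - 7 = 6q - 6  ⇒  6q = 1  ⇒  q = 1/6.

p = 5/8, q = 1/6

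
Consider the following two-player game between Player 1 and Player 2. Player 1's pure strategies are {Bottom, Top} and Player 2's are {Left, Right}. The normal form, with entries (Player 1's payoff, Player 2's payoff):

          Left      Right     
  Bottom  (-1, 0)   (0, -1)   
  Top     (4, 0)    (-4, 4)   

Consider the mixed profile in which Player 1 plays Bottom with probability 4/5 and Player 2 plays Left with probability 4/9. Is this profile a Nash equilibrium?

Check Player 2's indifference given Player 1's mix p = 4/5:
  payoff from Left = 0; payoff from Right = 0 — equal.
Check Player 1's indifference given Player 2's mix q = 4/9:
  payoff from Bottom = -4/9; payoff from Top = -4/9 — equal.
Both players are indifferent, so neither can profitably deviate.

Yes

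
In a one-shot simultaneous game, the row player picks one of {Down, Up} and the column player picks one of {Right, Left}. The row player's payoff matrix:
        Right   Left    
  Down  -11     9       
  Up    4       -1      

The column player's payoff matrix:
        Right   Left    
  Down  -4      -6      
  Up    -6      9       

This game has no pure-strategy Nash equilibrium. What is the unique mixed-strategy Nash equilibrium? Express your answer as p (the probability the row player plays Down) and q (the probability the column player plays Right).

p = 15/17, q = 2/5

For the column player to be willing to mix, the column player must be indifferent between Right and Left, which pins down the row player's mix.
  the column player's payoff from Right: p·(-4) + (1−p)·(-6) = 2p - 6
  the column player's payoff from Left: p·(-6) + (1−p)·9 = -15p + 9
  2p - 6 = -15p + 9  ⇒  17p = 15  ⇒  p = 15/17.
In a mixed equilibrium the row player is indifferent between Down and Up; this condition fixes q.
  the row player's expected payoff from Down: q·(-11) + (1−q)·9 = -20q + 9
  the row player's expected payoff from Up: q·4 + (1−q)·(-1) = 5q - 1
  -20q + 9 = 5q - 1  ⇒  -25q = -10  ⇒  q = 2/5.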